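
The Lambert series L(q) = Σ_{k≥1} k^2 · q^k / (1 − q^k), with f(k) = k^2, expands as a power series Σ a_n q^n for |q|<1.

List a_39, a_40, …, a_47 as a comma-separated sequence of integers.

d|39:{1,3,13,39}  Σf=1+9+169+1521=1700
n=40: 40·1 20·2 10·4 8·5 5·8 4·10 2·20 1·40  f→[1600+400+100+64+25+16+4+1]=2210
q^41  k|41↦f(k): 41:1681 1:1  a_41=1682
n=42: 1·42 2·21 3·14 6·7 7·6 14·3 21·2 42·1  f→[1+4+9+36+49+196+441+1764]=2500
[q^43] f(43)=1849,f(1)=1 ⇒ 1850
n=44: 1·44 2·22 4·11 11·4 22·2 44·1  f→[1+4+16+121+484+1936]=2562
d|45:{1,3,5,9,15,45}  Σf=1+9+25+81+225+2025=2366
q^46  k|46↦f(k): 46:2116 23:529 2:4 1:1  a_46=2650
d|47:{1,47}  Σf=1+2209=2210

1700, 2210, 1682, 2500, 1850, 2562, 2366, 2650, 2210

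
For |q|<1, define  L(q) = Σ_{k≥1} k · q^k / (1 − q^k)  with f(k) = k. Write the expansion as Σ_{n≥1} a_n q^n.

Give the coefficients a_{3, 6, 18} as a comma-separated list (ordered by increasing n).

4, 12, 39

d|3:{1,3}  Σf=1+3=4
q^6  k|6↦f(k): 6:6 3:3 2:2 1:1  a_6=12
q^18  k|18↦f(k): 1:1 2:2 3:3 6:6 9:9 18:18  a_18=39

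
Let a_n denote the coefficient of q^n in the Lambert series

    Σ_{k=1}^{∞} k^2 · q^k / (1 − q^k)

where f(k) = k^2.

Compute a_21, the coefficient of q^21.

a_21 = 500

n=21: 1·21 3·7 7·3 21·1  f→[1+9+49+441]=500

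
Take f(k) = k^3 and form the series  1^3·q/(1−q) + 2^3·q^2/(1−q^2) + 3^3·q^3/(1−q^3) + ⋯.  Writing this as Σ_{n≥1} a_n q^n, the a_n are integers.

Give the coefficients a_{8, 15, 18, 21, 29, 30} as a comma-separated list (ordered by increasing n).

585, 3528, 6813, 9632, 24390, 31752

q^8  k|8↦f(k): 1:1 2:8 4:64 8:512  a_8=585
[q^15] f(15)=3375,f(5)=125,f(3)=27,f(1)=1 ⇒ 3528
d|18:{18,9,6,3,2,1}  Σf=5832+729+216+27+8+1=6813
d|21:{1,3,7,21}  Σf=1+27+343+9261=9632
[q^29] f(1)=1,f(29)=24389 ⇒ 24390
d|30:{1,2,3,5,6,10,15,30}  Σf=1+8+27+125+216+1000+3375+27000=31752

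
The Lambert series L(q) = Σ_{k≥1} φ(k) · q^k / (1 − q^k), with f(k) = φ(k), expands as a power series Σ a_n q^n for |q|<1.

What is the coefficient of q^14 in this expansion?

d|14:{14,7,2,1}  Σφ=6+6+1+1=14

a_14 = 14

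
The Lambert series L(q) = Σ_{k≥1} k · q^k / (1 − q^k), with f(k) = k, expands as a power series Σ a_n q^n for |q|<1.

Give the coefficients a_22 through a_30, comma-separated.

36, 24, 60, 31, 42, 40, 56, 30, 72

n=22: 22·1 11·2 2·11 1·22  f→[22+11+2+1]=36
q^23  k|23↦f(k): 1:1 23:23  a_23=24
n=24: 1·24 2·12 3·8 4·6 6·4 8·3 12·2 24·1  f→[1+2+3+4+6+8+12+24]=60
n=25: 1·25 5·5 25·1  f→[1+5+25]=31
d|26:{1,2,13,26}  Σf=1+2+13+26=42
q^27  k|27↦f(k): 1:1 3:3 9:9 27:27  a_27=40
q^28  k|28↦f(k): 28:28 14:14 7:7 4:4 2:2 1:1  a_28=56
[q^29] f(29)=29,f(1)=1 ⇒ 30
d|30:{30,15,10,6,5,3,2,1}  Σf=30+15+10+6+5+3+2+1=72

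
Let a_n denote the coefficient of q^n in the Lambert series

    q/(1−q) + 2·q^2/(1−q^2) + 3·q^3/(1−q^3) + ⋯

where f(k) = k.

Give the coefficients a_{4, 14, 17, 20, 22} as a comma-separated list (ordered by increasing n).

7, 24, 18, 42, 36

n=4: 4·1 2·2 1·4  f→[4+2+1]=7
n=14: 1·14 2·7 7·2 14·1  f→[1+2+7+14]=24
d|17:{17,1}  Σf=17+1=18
q^20  k|20↦f(k): 20:20 10:10 5:5 4:4 2:2 1:1  a_20=42
q^22  k|22↦f(k): 22:22 11:11 2:2 1:1  a_22=36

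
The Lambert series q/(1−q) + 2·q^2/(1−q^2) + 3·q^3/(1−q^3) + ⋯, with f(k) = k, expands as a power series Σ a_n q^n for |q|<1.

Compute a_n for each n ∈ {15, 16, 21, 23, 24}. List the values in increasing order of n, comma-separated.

24, 31, 32, 24, 60

d|15:{15,5,3,1}  Σf=15+5+3+1=24
q^16  k|16↦f(k): 1:1 2:2 4:4 8:8 16:16  a_16=31
n=21: 21·1 7·3 3·7 1·21  f→[21+7+3+1]=32
q^23  k|23↦f(k): 1:1 23:23  a_23=24
[q^24] f(1)=1,f(2)=2,f(3)=3,f(4)=4,f(6)=6,f(8)=8,f(12)=12,f(24)=24 ⇒ 60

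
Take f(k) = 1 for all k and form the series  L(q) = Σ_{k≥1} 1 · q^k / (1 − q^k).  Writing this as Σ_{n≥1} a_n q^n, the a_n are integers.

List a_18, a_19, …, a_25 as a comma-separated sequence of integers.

d|18:{1,2,3,6,9,18}  Σf=1+1+1+1+1+1=6
n=19: 19·1 1·19  f→[1+1]=2
n=20: 1·20 2·10 4·5 5·4 10·2 20·1  f→[1+1+1+1+1+1]=6
d|21:{1,3,7,21}  Σf=1+1+1+1=4
n=22: 1·22 2·11 11·2 22·1  f→[1+1+1+1]=4
d|23:{23,1}  Σf=1+1=2
[q^24] f(24)=1,f(12)=1,f(8)=1,f(6)=1,f(4)=1,f(3)=1,f(2)=1,f(1)=1 ⇒ 8
d|25:{25,5,1}  Σf=1+1+1=3

6, 2, 6, 4, 4, 2, 8, 3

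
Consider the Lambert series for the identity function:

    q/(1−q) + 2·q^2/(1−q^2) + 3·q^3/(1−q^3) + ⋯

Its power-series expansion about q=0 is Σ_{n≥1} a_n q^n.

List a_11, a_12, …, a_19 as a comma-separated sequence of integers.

12, 28, 14, 24, 24, 31, 18, 39, 20

[q^11] f(1)=1,f(11)=11 ⇒ 12
n=12: 12·1 6·2 4·3 3·4 2·6 1·12  f→[12+6+4+3+2+1]=28
q^13  k|13↦f(k): 13:13 1:1  a_13=14
n=14: 14·1 7·2 2·7 1·14  f→[14+7+2+1]=24
d|15:{1,3,5,15}  Σf=1+3+5+15=24
q^16  k|16↦f(k): 1:1 2:2 4:4 8:8 16:16  a_16=31
q^17  k|17↦f(k): 17:17 1:1  a_17=18
n=18: 1·18 2·9 3·6 6·3 9·2 18·1  f→[1+2+3+6+9+18]=39
[q^19] f(1)=1,f(19)=19 ⇒ 20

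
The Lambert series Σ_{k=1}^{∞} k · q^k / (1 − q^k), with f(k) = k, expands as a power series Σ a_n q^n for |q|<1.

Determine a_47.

q^47  k|47↦f(k): 47:47 1:1  a_47=48

a_47 = 48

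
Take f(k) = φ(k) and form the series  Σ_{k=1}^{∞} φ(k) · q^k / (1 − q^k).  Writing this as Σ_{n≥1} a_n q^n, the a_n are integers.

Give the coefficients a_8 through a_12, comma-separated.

d|8:{1,2,4,8}  Σφ=1+1+2+4=8
[q^9] φ(9)=6,φ(3)=2,φ(1)=1 ⇒ 9
q^10  k|10↦φ(k): 10:4 5:4 2:1 1:1  a_10=10
d|11:{1,11}  Σφ=1+10=11
q^12  k|12↦φ(k): 1:1 2:1 3:2 4:2 6:2 12:4  a_12=12

8, 9, 10, 11, 12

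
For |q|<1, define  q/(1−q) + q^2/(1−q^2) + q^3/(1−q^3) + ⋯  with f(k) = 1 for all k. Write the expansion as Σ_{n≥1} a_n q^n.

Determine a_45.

a_45 = 6

d|45:{45,15,9,5,3,1}  Σf=1+1+1+1+1+1=6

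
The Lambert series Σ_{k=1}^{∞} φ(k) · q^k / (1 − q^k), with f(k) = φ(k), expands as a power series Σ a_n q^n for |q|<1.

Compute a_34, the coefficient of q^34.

n=34: 1·34 2·17 17·2 34·1  φ→[1+1+16+16]=34

a_34 = 34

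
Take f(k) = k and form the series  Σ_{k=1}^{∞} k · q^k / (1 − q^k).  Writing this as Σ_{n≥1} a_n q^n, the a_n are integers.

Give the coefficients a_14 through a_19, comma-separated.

d|14:{14,7,2,1}  Σf=14+7+2+1=24
[q^15] f(1)=1,f(3)=3,f(5)=5,f(15)=15 ⇒ 24
n=16: 16·1 8·2 4·4 2·8 1·16  f→[16+8+4+2+1]=31
n=17: 17·1 1·17  f→[17+1]=18
[q^18] f(1)=1,f(2)=2,f(3)=3,f(6)=6,f(9)=9,f(18)=18 ⇒ 39
d|19:{1,19}  Σf=1+19=20

24, 24, 31, 18, 39, 20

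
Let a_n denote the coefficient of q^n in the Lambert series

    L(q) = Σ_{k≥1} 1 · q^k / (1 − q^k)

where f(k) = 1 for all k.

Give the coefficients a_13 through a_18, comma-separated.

2, 4, 4, 5, 2, 6

n=13: 13·1 1·13  f→[1+1]=2
d|14:{1,2,7,14}  Σf=1+1+1+1=4
q^15  k|15↦f(k): 15:1 5:1 3:1 1:1  a_15=4
d|16:{1,2,4,8,16}  Σf=1+1+1+1+1=5
[q^17] f(17)=1,f(1)=1 ⇒ 2
[q^18] f(1)=1,f(2)=1,f(3)=1,f(6)=1,f(9)=1,f(18)=1 ⇒ 6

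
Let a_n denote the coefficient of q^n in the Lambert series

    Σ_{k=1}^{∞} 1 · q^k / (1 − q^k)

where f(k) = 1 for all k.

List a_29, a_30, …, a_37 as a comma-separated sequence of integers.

2, 8, 2, 6, 4, 4, 4, 9, 2

n=29: 1·29 29·1  f→[1+1]=2
[q^30] f(30)=1,f(15)=1,f(10)=1,f(6)=1,f(5)=1,f(3)=1,f(2)=1,f(1)=1 ⇒ 8
q^31  k|31↦f(k): 1:1 31:1  a_31=2
d|32:{32,16,8,4,2,1}  Σf=1+1+1+1+1+1=6
q^33  k|33↦f(k): 33:1 11:1 3:1 1:1  a_33=4
n=34: 1·34 2·17 17·2 34·1  f→[1+1+1+1]=4
q^35  k|35↦f(k): 1:1 5:1 7:1 35:1  a_35=4
n=36: 1·36 2·18 3·12 4·9 6·6 9·4 12·3 18·2 36·1  f→[1+1+1+1+1+1+1+1+1]=9
[q^37] f(1)=1,f(37)=1 ⇒ 2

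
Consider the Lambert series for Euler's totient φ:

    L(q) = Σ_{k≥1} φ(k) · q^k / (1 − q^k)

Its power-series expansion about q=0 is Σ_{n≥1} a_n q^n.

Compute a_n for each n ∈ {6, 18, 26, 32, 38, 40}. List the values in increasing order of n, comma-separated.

n=6: 6·1 3·2 2·3 1·6  φ→[2+2+1+1]=6
[q^18] φ(18)=6,φ(9)=6,φ(6)=2,φ(3)=2,φ(2)=1,φ(1)=1 ⇒ 18
[q^26] φ(26)=12,φ(13)=12,φ(2)=1,φ(1)=1 ⇒ 26
d|32:{32,16,8,4,2,1}  Σφ=16+8+4+2+1+1=32
n=38: 1·38 2·19 19·2 38·1  φ→[1+1+18+18]=38
n=40: 40·1 20·2 10·4 8·5 5·8 4·10 2·20 1·40  φ→[16+8+4+4+4+2+1+1]=40

6, 18, 26, 32, 38, 40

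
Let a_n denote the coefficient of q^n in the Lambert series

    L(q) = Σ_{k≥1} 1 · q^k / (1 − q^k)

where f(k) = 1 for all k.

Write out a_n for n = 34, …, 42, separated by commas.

4, 4, 9, 2, 4, 4, 8, 2, 8

q^34  k|34↦f(k): 1:1 2:1 17:1 34:1  a_34=4
q^35  k|35↦f(k): 35:1 7:1 5:1 1:1  a_35=4
d|36:{1,2,3,4,6,9,12,18,36}  Σf=1+1+1+1+1+1+1+1+1=9
q^37  k|37↦f(k): 1:1 37:1  a_37=2
n=38: 1·38 2·19 19·2 38·1  f→[1+1+1+1]=4
n=39: 1·39 3·13 13·3 39·1  f→[1+1+1+1]=4
d|40:{1,2,4,5,8,10,20,40}  Σf=1+1+1+1+1+1+1+1=8
n=41: 41·1 1·41  f→[1+1]=2
d|42:{1,2,3,6,7,14,21,42}  Σf=1+1+1+1+1+1+1+1=8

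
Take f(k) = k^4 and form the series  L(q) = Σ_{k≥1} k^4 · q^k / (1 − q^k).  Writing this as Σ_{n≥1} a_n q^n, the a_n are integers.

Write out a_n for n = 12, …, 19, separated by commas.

22386, 28562, 40834, 51332, 69905, 83522, 112931, 130322

d|12:{12,6,4,3,2,1}  Σf=20736+1296+256+81+16+1=22386
d|13:{1,13}  Σf=1+28561=28562
d|14:{1,2,7,14}  Σf=1+16+2401+38416=40834
n=15: 15·1 5·3 3·5 1·15  f→[50625+625+81+1]=51332
d|16:{1,2,4,8,16}  Σf=1+16+256+4096+65536=69905
d|17:{17,1}  Σf=83521+1=83522
n=18: 18·1 9·2 6·3 3·6 2·9 1·18  f→[104976+6561+1296+81+16+1]=112931
n=19: 19·1 1·19  f→[130321+1]=130322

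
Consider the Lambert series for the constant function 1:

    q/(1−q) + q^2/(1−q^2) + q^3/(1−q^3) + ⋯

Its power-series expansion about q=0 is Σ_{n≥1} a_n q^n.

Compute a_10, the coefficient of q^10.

d|10:{10,5,2,1}  Σf=1+1+1+1=4

a_10 = 4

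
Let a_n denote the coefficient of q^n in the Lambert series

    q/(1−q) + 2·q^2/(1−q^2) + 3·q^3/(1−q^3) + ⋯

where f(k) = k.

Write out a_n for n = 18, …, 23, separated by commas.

d|18:{1,2,3,6,9,18}  Σf=1+2+3+6+9+18=39
d|19:{1,19}  Σf=1+19=20
q^20  k|20↦f(k): 20:20 10:10 5:5 4:4 2:2 1:1  a_20=42
q^21  k|21↦f(k): 21:21 7:7 3:3 1:1  a_21=32
n=22: 22·1 11·2 2·11 1·22  f→[22+11+2+1]=36
n=23: 23·1 1·23  f→[23+1]=24

39, 20, 42, 32, 36, 24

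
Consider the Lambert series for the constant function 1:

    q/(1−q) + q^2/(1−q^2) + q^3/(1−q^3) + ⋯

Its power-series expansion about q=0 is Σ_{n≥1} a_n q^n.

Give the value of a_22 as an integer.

a_22 = 4

q^22  k|22↦f(k): 1:1 2:1 11:1 22:1  a_22=4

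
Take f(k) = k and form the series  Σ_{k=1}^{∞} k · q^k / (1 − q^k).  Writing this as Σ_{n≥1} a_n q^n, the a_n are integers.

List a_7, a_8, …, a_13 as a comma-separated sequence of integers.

n=7: 7·1 1·7  f→[7+1]=8
q^8  k|8↦f(k): 1:1 2:2 4:4 8:8  a_8=15
d|9:{1,3,9}  Σf=1+3+9=13
n=10: 1·10 2·5 5·2 10·1  f→[1+2+5+10]=18
q^11  k|11↦f(k): 11:11 1:1  a_11=12
[q^12] f(12)=12,f(6)=6,f(4)=4,f(3)=3,f(2)=2,f(1)=1 ⇒ 28
[q^13] f(1)=1,f(13)=13 ⇒ 14

8, 15, 13, 18, 12, 28, 14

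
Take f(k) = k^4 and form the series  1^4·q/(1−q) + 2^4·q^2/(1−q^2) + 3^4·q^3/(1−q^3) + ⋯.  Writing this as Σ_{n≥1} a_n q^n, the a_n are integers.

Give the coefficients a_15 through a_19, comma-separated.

51332, 69905, 83522, 112931, 130322

q^15  k|15↦f(k): 15:50625 5:625 3:81 1:1  a_15=51332
[q^16] f(16)=65536,f(8)=4096,f(4)=256,f(2)=16,f(1)=1 ⇒ 69905
n=17: 17·1 1·17  f→[83521+1]=83522
d|18:{18,9,6,3,2,1}  Σf=104976+6561+1296+81+16+1=112931
n=19: 19·1 1·19  f→[130321+1]=130322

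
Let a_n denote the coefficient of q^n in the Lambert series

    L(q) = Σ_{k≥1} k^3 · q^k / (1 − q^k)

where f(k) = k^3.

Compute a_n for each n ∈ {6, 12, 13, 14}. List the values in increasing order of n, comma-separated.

252, 2044, 2198, 3096

d|6:{1,2,3,6}  Σf=1+8+27+216=252
q^12  k|12↦f(k): 1:1 2:8 3:27 4:64 6:216 12:1728  a_12=2044
n=13: 1·13 13·1  f→[1+2197]=2198
q^14  k|14↦f(k): 14:2744 7:343 2:8 1:1  a_14=3096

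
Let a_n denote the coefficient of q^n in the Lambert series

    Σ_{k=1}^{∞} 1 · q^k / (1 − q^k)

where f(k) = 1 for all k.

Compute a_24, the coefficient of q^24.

a_24 = 8

d|24:{24,12,8,6,4,3,2,1}  Σf=1+1+1+1+1+1+1+1=8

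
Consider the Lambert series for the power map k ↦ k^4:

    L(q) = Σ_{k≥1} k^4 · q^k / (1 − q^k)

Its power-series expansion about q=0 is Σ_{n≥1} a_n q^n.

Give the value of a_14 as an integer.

d|14:{1,2,7,14}  Σf=1+16+2401+38416=40834

a_14 = 40834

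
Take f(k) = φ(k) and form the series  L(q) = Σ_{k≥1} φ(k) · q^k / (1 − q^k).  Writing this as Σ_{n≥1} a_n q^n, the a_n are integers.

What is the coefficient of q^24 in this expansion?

n=24: 1·24 2·12 3·8 4·6 6·4 8·3 12·2 24·1  φ→[1+1+2+2+2+4+4+8]=24

a_24 = 24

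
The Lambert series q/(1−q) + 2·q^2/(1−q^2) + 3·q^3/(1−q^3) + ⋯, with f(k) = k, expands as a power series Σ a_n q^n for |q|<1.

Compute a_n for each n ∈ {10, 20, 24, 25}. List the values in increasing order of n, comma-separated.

18, 42, 60, 31

d|10:{10,5,2,1}  Σf=10+5+2+1=18
[q^20] f(20)=20,f(10)=10,f(5)=5,f(4)=4,f(2)=2,f(1)=1 ⇒ 42
d|24:{1,2,3,4,6,8,12,24}  Σf=1+2+3+4+6+8+12+24=60
d|25:{25,5,1}  Σf=25+5+1=31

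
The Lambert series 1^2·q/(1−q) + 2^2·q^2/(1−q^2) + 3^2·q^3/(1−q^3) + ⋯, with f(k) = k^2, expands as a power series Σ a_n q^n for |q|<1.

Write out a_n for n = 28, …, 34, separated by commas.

1050, 842, 1300, 962, 1365, 1220, 1450

[q^28] f(1)=1,f(2)=4,f(4)=16,f(7)=49,f(14)=196,f(28)=784 ⇒ 1050
d|29:{1,29}  Σf=1+841=842
n=30: 1·30 2·15 3·10 5·6 6·5 10·3 15·2 30·1  f→[1+4+9+25+36+100+225+900]=1300
[q^31] f(1)=1,f(31)=961 ⇒ 962
d|32:{32,16,8,4,2,1}  Σf=1024+256+64+16+4+1=1365
n=33: 33·1 11·3 3·11 1·33  f→[1089+121+9+1]=1220
d|34:{1,2,17,34}  Σf=1+4+289+1156=1450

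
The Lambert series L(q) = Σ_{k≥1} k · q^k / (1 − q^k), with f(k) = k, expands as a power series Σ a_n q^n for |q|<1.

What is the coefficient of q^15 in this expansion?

a_15 = 24

[q^15] f(15)=15,f(5)=5,f(3)=3,f(1)=1 ⇒ 24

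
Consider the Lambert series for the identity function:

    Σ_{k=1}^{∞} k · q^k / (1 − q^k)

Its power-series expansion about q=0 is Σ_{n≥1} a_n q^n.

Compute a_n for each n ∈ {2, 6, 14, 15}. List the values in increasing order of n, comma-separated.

3, 12, 24, 24

n=2: 1·2 2·1  f→[1+2]=3
d|6:{6,3,2,1}  Σf=6+3+2+1=12
[q^14] f(14)=14,f(7)=7,f(2)=2,f(1)=1 ⇒ 24
d|15:{15,5,3,1}  Σf=15+5+3+1=24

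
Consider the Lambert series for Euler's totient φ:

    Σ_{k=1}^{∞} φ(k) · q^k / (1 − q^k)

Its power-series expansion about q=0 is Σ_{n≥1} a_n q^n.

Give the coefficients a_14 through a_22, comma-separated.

[q^14] φ(1)=1,φ(2)=1,φ(7)=6,φ(14)=6 ⇒ 14
[q^15] φ(1)=1,φ(3)=2,φ(5)=4,φ(15)=8 ⇒ 15
d|16:{1,2,4,8,16}  Σφ=1+1+2+4+8=16
q^17  k|17↦φ(k): 17:16 1:1  a_17=17
d|18:{18,9,6,3,2,1}  Σφ=6+6+2+2+1+1=18
q^19  k|19↦φ(k): 1:1 19:18  a_19=19
q^20  k|20↦φ(k): 20:8 10:4 5:4 4:2 2:1 1:1  a_20=20
d|21:{1,3,7,21}  Σφ=1+2+6+12=21
n=22: 1·22 2·11 11·2 22·1  φ→[1+1+10+10]=22

14, 15, 16, 17, 18, 19, 20, 21, 22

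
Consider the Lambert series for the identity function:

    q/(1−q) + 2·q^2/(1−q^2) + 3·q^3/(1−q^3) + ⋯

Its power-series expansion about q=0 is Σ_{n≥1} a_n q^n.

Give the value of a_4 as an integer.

d|4:{1,2,4}  Σf=1+2+4=7

a_4 = 7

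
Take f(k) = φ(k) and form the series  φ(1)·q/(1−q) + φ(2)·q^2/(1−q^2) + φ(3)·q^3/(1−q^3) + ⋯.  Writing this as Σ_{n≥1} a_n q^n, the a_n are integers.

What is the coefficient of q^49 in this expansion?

n=49: 1·49 7·7 49·1  φ→[1+6+42]=49

a_49 = 49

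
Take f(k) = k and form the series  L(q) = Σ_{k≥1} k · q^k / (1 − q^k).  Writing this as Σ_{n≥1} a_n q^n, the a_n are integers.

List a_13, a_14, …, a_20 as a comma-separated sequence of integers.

q^13  k|13↦f(k): 13:13 1:1  a_13=14
[q^14] f(1)=1,f(2)=2,f(7)=7,f(14)=14 ⇒ 24
[q^15] f(1)=1,f(3)=3,f(5)=5,f(15)=15 ⇒ 24
[q^16] f(1)=1,f(2)=2,f(4)=4,f(8)=8,f(16)=16 ⇒ 31
[q^17] f(17)=17,f(1)=1 ⇒ 18
[q^18] f(18)=18,f(9)=9,f(6)=6,f(3)=3,f(2)=2,f(1)=1 ⇒ 39
[q^19] f(1)=1,f(19)=19 ⇒ 20
[q^20] f(20)=20,f(10)=10,f(5)=5,f(4)=4,f(2)=2,f(1)=1 ⇒ 42

14, 24, 24, 31, 18, 39, 20, 42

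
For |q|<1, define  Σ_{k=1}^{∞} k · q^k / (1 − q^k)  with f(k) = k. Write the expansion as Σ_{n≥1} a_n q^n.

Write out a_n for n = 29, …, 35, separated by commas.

30, 72, 32, 63, 48, 54, 48

n=29: 29·1 1·29  f→[29+1]=30
n=30: 30·1 15·2 10·3 6·5 5·6 3·10 2·15 1·30  f→[30+15+10+6+5+3+2+1]=72
n=31: 1·31 31·1  f→[1+31]=32
d|32:{32,16,8,4,2,1}  Σf=32+16+8+4+2+1=63
[q^33] f(1)=1,f(3)=3,f(11)=11,f(33)=33 ⇒ 48
d|34:{34,17,2,1}  Σf=34+17+2+1=54
q^35  k|35↦f(k): 35:35 7:7 5:5 1:1  a_35=48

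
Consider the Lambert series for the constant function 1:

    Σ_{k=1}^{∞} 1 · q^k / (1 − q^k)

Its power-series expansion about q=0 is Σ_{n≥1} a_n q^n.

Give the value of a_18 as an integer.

a_18 = 6

[q^18] f(18)=1,f(9)=1,f(6)=1,f(3)=1,f(2)=1,f(1)=1 ⇒ 6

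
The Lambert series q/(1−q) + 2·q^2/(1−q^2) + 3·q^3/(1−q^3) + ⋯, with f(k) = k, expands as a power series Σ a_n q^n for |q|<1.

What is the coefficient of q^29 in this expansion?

a_29 = 30

d|29:{1,29}  Σf=1+29=30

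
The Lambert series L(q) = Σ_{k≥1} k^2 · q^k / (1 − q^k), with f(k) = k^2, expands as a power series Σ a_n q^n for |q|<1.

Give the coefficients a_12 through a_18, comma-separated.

n=12: 12·1 6·2 4·3 3·4 2·6 1·12  f→[144+36+16+9+4+1]=210
[q^13] f(13)=169,f(1)=1 ⇒ 170
d|14:{14,7,2,1}  Σf=196+49+4+1=250
[q^15] f(15)=225,f(5)=25,f(3)=9,f(1)=1 ⇒ 260
q^16  k|16↦f(k): 1:1 2:4 4:16 8:64 16:256  a_16=341
d|17:{17,1}  Σf=289+1=290
q^18  k|18↦f(k): 1:1 2:4 3:9 6:36 9:81 18:324  a_18=455

210, 170, 250, 260, 341, 290, 455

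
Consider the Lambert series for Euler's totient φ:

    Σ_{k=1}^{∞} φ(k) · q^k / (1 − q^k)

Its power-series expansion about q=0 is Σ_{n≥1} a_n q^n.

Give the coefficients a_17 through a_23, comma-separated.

q^17  k|17↦φ(k): 1:1 17:16  a_17=17
d|18:{1,2,3,6,9,18}  Σφ=1+1+2+2+6+6=18
[q^19] φ(19)=18,φ(1)=1 ⇒ 19
[q^20] φ(1)=1,φ(2)=1,φ(4)=2,φ(5)=4,φ(10)=4,φ(20)=8 ⇒ 20
[q^21] φ(1)=1,φ(3)=2,φ(7)=6,φ(21)=12 ⇒ 21
q^22  k|22↦φ(k): 1:1 2:1 11:10 22:10  a_22=22
n=23: 1·23 23·1  φ→[1+22]=23

17, 18, 19, 20, 21, 22, 23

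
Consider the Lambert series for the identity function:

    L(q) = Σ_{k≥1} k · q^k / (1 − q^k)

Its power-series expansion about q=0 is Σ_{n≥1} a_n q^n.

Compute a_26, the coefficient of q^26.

a_26 = 42

n=26: 26·1 13·2 2·13 1·26  f→[26+13+2+1]=42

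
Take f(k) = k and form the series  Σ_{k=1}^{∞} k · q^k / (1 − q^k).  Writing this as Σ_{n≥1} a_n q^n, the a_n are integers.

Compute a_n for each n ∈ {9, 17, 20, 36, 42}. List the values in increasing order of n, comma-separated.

13, 18, 42, 91, 96

n=9: 9·1 3·3 1·9  f→[9+3+1]=13
n=17: 17·1 1·17  f→[17+1]=18
q^20  k|20↦f(k): 1:1 2:2 4:4 5:5 10:10 20:20  a_20=42
d|36:{36,18,12,9,6,4,3,2,1}  Σf=36+18+12+9+6+4+3+2+1=91
[q^42] f(42)=42,f(21)=21,f(14)=14,f(7)=7,f(6)=6,f(3)=3,f(2)=2,f(1)=1 ⇒ 96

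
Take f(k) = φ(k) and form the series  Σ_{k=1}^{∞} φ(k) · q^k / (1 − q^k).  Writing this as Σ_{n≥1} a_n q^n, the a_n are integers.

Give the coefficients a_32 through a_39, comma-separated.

[q^32] φ(1)=1,φ(2)=1,φ(4)=2,φ(8)=4,φ(16)=8,φ(32)=16 ⇒ 32
d|33:{33,11,3,1}  Σφ=20+10+2+1=33
d|34:{1,2,17,34}  Σφ=1+1+16+16=34
[q^35] φ(1)=1,φ(5)=4,φ(7)=6,φ(35)=24 ⇒ 35
q^36  k|36↦φ(k): 36:12 18:6 12:4 9:6 6:2 4:2 3:2 2:1 1:1  a_36=36
q^37  k|37↦φ(k): 37:36 1:1  a_37=37
d|38:{38,19,2,1}  Σφ=18+18+1+1=38
d|39:{39,13,3,1}  Σφ=24+12+2+1=39

32, 33, 34, 35, 36, 37, 38, 39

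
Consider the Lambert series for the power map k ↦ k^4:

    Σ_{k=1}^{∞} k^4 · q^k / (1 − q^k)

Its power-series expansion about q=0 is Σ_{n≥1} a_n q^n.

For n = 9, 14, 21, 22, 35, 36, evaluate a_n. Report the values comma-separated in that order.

6643, 40834, 196964, 248914, 1503652, 1813539

d|9:{1,3,9}  Σf=1+81+6561=6643
[q^14] f(1)=1,f(2)=16,f(7)=2401,f(14)=38416 ⇒ 40834
d|21:{1,3,7,21}  Σf=1+81+2401+194481=196964
q^22  k|22↦f(k): 22:234256 11:14641 2:16 1:1  a_22=248914
[q^35] f(1)=1,f(5)=625,f(7)=2401,f(35)=1500625 ⇒ 1503652
d|36:{1,2,3,4,6,9,12,18,36}  Σf=1+16+81+256+1296+6561+20736+104976+1679616=1813539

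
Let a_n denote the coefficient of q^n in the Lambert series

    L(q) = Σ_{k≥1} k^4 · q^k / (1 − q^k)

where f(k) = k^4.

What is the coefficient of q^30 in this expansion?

[q^30] f(1)=1,f(2)=16,f(3)=81,f(5)=625,f(6)=1296,f(10)=10000,f(15)=50625,f(30)=810000 ⇒ 872644

a_30 = 872644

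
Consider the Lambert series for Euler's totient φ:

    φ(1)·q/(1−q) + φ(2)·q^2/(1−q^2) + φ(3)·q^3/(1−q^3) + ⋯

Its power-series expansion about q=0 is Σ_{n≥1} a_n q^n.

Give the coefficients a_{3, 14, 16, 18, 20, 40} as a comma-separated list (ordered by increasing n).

n=3: 1·3 3·1  φ→[1+2]=3
n=14: 14·1 7·2 2·7 1·14  φ→[6+6+1+1]=14
n=16: 16·1 8·2 4·4 2·8 1·16  φ→[8+4+2+1+1]=16
[q^18] φ(18)=6,φ(9)=6,φ(6)=2,φ(3)=2,φ(2)=1,φ(1)=1 ⇒ 18
q^20  k|20↦φ(k): 20:8 10:4 5:4 4:2 2:1 1:1  a_20=20
d|40:{1,2,4,5,8,10,20,40}  Σφ=1+1+2+4+4+4+8+16=40

3, 14, 16, 18, 20, 40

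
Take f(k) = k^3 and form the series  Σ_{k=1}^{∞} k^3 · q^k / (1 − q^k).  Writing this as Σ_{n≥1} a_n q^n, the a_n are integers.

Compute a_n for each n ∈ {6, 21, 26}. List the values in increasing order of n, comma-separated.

n=6: 6·1 3·2 2·3 1·6  f→[216+27+8+1]=252
d|21:{1,3,7,21}  Σf=1+27+343+9261=9632
[q^26] f(26)=17576,f(13)=2197,f(2)=8,f(1)=1 ⇒ 19782

252, 9632, 19782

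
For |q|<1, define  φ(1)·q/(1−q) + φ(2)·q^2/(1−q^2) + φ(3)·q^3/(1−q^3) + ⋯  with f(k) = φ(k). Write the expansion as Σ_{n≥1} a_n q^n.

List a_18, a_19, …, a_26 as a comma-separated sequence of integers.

q^18  k|18↦φ(k): 1:1 2:1 3:2 6:2 9:6 18:6  a_18=18
n=19: 1·19 19·1  φ→[1+18]=19
n=20: 20·1 10·2 5·4 4·5 2·10 1·20  φ→[8+4+4+2+1+1]=20
q^21  k|21↦φ(k): 21:12 7:6 3:2 1:1  a_21=21
q^22  k|22↦φ(k): 1:1 2:1 11:10 22:10  a_22=22
q^23  k|23↦φ(k): 23:22 1:1  a_23=23
[q^24] φ(24)=8,φ(12)=4,φ(8)=4,φ(6)=2,φ(4)=2,φ(3)=2,φ(2)=1,φ(1)=1 ⇒ 24
n=25: 25·1 5·5 1·25  φ→[20+4+1]=25
q^26  k|26↦φ(k): 1:1 2:1 13:12 26:12  a_26=26

18, 19, 20, 21, 22, 23, 24, 25, 26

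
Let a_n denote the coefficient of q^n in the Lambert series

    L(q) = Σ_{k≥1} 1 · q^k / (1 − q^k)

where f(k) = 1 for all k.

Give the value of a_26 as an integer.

a_26 = 4

q^26  k|26↦f(k): 1:1 2:1 13:1 26:1  a_26=4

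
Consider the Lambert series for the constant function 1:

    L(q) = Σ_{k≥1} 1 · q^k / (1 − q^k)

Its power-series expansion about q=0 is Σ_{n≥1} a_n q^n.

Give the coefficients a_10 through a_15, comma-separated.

d|10:{10,5,2,1}  Σf=1+1+1+1=4
d|11:{1,11}  Σf=1+1=2
q^12  k|12↦f(k): 1:1 2:1 3:1 4:1 6:1 12:1  a_12=6
q^13  k|13↦f(k): 13:1 1:1  a_13=2
[q^14] f(1)=1,f(2)=1,f(7)=1,f(14)=1 ⇒ 4
n=15: 1·15 3·5 5·3 15·1  f→[1+1+1+1]=4

4, 2, 6, 2, 4, 4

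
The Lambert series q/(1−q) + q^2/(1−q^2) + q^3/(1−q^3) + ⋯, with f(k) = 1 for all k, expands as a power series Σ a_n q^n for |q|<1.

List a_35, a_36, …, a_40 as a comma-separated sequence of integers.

q^35  k|35↦f(k): 35:1 7:1 5:1 1:1  a_35=4
q^36  k|36↦f(k): 1:1 2:1 3:1 4:1 6:1 9:1 12:1 18:1 36:1  a_36=9
q^37  k|37↦f(k): 1:1 37:1  a_37=2
[q^38] f(38)=1,f(19)=1,f(2)=1,f(1)=1 ⇒ 4
d|39:{1,3,13,39}  Σf=1+1+1+1=4
q^40  k|40↦f(k): 40:1 20:1 10:1 8:1 5:1 4:1 2:1 1:1  a_40=8

4, 9, 2, 4, 4, 8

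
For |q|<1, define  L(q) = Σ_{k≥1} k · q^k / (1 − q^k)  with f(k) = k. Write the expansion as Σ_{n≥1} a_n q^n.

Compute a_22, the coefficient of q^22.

d|22:{1,2,11,22}  Σf=1+2+11+22=36

a_22 = 36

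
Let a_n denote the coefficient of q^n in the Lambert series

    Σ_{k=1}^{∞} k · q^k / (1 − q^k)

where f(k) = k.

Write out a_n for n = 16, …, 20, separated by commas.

q^16  k|16↦f(k): 16:16 8:8 4:4 2:2 1:1  a_16=31
q^17  k|17↦f(k): 1:1 17:17  a_17=18
q^18  k|18↦f(k): 1:1 2:2 3:3 6:6 9:9 18:18  a_18=39
d|19:{19,1}  Σf=19+1=20
[q^20] f(1)=1,f(2)=2,f(4)=4,f(5)=5,f(10)=10,f(20)=20 ⇒ 42

31, 18, 39, 20, 42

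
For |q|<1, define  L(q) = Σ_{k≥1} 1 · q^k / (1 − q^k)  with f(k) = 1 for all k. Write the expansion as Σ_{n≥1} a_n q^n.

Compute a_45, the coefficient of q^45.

a_45 = 6

d|45:{1,3,5,9,15,45}  Σf=1+1+1+1+1+1=6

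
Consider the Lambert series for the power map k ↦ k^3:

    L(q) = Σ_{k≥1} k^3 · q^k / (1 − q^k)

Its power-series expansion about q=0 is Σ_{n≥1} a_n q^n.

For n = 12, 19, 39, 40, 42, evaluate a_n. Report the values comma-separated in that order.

d|12:{1,2,3,4,6,12}  Σf=1+8+27+64+216+1728=2044
d|19:{19,1}  Σf=6859+1=6860
n=39: 1·39 3·13 13·3 39·1  f→[1+27+2197+59319]=61544
n=40: 1·40 2·20 4·10 5·8 8·5 10·4 20·2 40·1  f→[1+8+64+125+512+1000+8000+64000]=73710
[q^42] f(1)=1,f(2)=8,f(3)=27,f(6)=216,f(7)=343,f(14)=2744,f(21)=9261,f(42)=74088 ⇒ 86688

2044, 6860, 61544, 73710, 86688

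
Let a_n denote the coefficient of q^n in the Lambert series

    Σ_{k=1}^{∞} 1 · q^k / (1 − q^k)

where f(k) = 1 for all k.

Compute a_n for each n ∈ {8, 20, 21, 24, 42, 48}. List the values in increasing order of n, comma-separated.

4, 6, 4, 8, 8, 10

n=8: 8·1 4·2 2·4 1·8  f→[1+1+1+1]=4
d|20:{1,2,4,5,10,20}  Σf=1+1+1+1+1+1=6
[q^21] f(21)=1,f(7)=1,f(3)=1,f(1)=1 ⇒ 4
d|24:{24,12,8,6,4,3,2,1}  Σf=1+1+1+1+1+1+1+1=8
[q^42] f(1)=1,f(2)=1,f(3)=1,f(6)=1,f(7)=1,f(14)=1,f(21)=1,f(42)=1 ⇒ 8
d|48:{1,2,3,4,6,8,12,16,24,48}  Σf=1+1+1+1+1+1+1+1+1+1=10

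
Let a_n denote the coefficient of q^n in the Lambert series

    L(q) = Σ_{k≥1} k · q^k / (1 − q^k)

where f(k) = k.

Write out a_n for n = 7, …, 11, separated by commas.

[q^7] f(1)=1,f(7)=7 ⇒ 8
d|8:{8,4,2,1}  Σf=8+4+2+1=15
q^9  k|9↦f(k): 9:9 3:3 1:1  a_9=13
[q^10] f(10)=10,f(5)=5,f(2)=2,f(1)=1 ⇒ 18
q^11  k|11↦f(k): 1:1 11:11  a_11=12

8, 15, 13, 18, 12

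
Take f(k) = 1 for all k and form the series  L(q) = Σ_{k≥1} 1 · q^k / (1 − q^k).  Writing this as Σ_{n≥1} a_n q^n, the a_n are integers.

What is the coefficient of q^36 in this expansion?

q^36  k|36↦f(k): 36:1 18:1 12:1 9:1 6:1 4:1 3:1 2:1 1:1  a_36=9

a_36 = 9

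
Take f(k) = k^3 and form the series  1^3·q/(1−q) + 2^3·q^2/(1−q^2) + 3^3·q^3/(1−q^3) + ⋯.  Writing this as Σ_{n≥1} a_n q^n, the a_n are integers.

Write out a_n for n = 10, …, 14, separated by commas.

n=10: 10·1 5·2 2·5 1·10  f→[1000+125+8+1]=1134
d|11:{11,1}  Σf=1331+1=1332
[q^12] f(1)=1,f(2)=8,f(3)=27,f(4)=64,f(6)=216,f(12)=1728 ⇒ 2044
n=13: 1·13 13·1  f→[1+2197]=2198
q^14  k|14↦f(k): 14:2744 7:343 2:8 1:1  a_14=3096

1134, 1332, 2044, 2198, 3096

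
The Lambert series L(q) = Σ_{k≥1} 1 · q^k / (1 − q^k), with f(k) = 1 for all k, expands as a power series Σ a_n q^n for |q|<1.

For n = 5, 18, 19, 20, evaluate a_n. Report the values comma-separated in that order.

2, 6, 2, 6

n=5: 1·5 5·1  f→[1+1]=2
[q^18] f(1)=1,f(2)=1,f(3)=1,f(6)=1,f(9)=1,f(18)=1 ⇒ 6
n=19: 19·1 1·19  f→[1+1]=2
q^20  k|20↦f(k): 20:1 10:1 5:1 4:1 2:1 1:1  a_20=6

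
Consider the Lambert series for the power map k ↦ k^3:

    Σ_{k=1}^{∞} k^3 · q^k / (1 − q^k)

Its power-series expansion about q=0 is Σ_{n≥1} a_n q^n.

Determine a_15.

a_15 = 3528

d|15:{15,5,3,1}  Σf=3375+125+27+1=3528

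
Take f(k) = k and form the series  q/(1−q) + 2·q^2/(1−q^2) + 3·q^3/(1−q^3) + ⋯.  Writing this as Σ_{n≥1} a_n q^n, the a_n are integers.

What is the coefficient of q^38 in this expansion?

a_38 = 60

n=38: 38·1 19·2 2·19 1·38  f→[38+19+2+1]=60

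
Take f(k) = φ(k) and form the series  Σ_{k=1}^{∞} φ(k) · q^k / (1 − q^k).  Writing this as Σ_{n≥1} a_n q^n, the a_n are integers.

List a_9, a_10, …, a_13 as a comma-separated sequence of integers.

[q^9] φ(9)=6,φ(3)=2,φ(1)=1 ⇒ 9
d|10:{10,5,2,1}  Σφ=4+4+1+1=10
n=11: 1·11 11·1  φ→[1+10]=11
q^12  k|12↦φ(k): 1:1 2:1 3:2 4:2 6:2 12:4  a_12=12
q^13  k|13↦φ(k): 13:12 1:1  a_13=13

9, 10, 11, 12, 13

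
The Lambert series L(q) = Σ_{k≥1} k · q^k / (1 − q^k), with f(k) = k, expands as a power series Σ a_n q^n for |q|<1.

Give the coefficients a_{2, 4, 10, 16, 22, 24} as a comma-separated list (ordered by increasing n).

3, 7, 18, 31, 36, 60

d|2:{2,1}  Σf=2+1=3
n=4: 4·1 2·2 1·4  f→[4+2+1]=7
d|10:{10,5,2,1}  Σf=10+5+2+1=18
[q^16] f(16)=16,f(8)=8,f(4)=4,f(2)=2,f(1)=1 ⇒ 31
d|22:{1,2,11,22}  Σf=1+2+11+22=36
n=24: 24·1 12·2 8·3 6·4 4·6 3·8 2·12 1·24  f→[24+12+8+6+4+3+2+1]=60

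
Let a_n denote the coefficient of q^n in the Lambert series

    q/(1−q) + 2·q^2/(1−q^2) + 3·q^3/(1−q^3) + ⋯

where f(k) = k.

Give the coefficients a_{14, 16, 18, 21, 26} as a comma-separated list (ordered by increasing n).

d|14:{1,2,7,14}  Σf=1+2+7+14=24
[q^16] f(16)=16,f(8)=8,f(4)=4,f(2)=2,f(1)=1 ⇒ 31
d|18:{18,9,6,3,2,1}  Σf=18+9+6+3+2+1=39
[q^21] f(21)=21,f(7)=7,f(3)=3,f(1)=1 ⇒ 32
q^26  k|26↦f(k): 1:1 2:2 13:13 26:26  a_26=42

24, 31, 39, 32, 42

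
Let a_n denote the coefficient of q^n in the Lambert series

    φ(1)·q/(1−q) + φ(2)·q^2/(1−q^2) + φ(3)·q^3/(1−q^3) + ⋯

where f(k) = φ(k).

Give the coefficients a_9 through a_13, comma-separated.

q^9  k|9↦φ(k): 1:1 3:2 9:6  a_9=9
d|10:{10,5,2,1}  Σφ=4+4+1+1=10
d|11:{1,11}  Σφ=1+10=11
q^12  k|12↦φ(k): 1:1 2:1 3:2 4:2 6:2 12:4  a_12=12
q^13  k|13↦φ(k): 1:1 13:12  a_13=13

9, 10, 11, 12, 13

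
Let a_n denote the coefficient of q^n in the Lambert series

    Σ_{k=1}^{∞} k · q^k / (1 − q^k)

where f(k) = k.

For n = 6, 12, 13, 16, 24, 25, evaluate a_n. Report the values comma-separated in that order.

[q^6] f(6)=6,f(3)=3,f(2)=2,f(1)=1 ⇒ 12
q^12  k|12↦f(k): 12:12 6:6 4:4 3:3 2:2 1:1  a_12=28
n=13: 1·13 13·1  f→[1+13]=14
n=16: 1·16 2·8 4·4 8·2 16·1  f→[1+2+4+8+16]=31
q^24  k|24↦f(k): 1:1 2:2 3:3 4:4 6:6 8:8 12:12 24:24  a_24=60
q^25  k|25↦f(k): 25:25 5:5 1:1  a_25=31

12, 28, 14, 31, 60, 31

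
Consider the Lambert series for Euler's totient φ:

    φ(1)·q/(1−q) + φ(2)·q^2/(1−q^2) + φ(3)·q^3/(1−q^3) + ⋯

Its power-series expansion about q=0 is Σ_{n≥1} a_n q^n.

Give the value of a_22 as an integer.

d|22:{1,2,11,22}  Σφ=1+1+10+10=22

a_22 = 22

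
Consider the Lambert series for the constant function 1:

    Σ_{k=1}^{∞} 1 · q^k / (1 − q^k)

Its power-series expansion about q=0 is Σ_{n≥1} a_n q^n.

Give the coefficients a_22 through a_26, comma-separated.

n=22: 1·22 2·11 11·2 22·1  f→[1+1+1+1]=4
d|23:{23,1}  Σf=1+1=2
[q^24] f(24)=1,f(12)=1,f(8)=1,f(6)=1,f(4)=1,f(3)=1,f(2)=1,f(1)=1 ⇒ 8
[q^25] f(25)=1,f(5)=1,f(1)=1 ⇒ 3
n=26: 26·1 13·2 2·13 1·26  f→[1+1+1+1]=4

4, 2, 8, 3, 4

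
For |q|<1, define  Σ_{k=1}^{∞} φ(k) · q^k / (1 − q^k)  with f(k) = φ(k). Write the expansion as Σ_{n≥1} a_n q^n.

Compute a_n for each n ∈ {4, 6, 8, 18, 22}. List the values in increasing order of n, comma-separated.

n=4: 1·4 2·2 4·1  φ→[1+1+2]=4
d|6:{1,2,3,6}  Σφ=1+1+2+2=6
q^8  k|8↦φ(k): 1:1 2:1 4:2 8:4  a_8=8
n=18: 1·18 2·9 3·6 6·3 9·2 18·1  φ→[1+1+2+2+6+6]=18
n=22: 1·22 2·11 11·2 22·1  φ→[1+1+10+10]=22

4, 6, 8, 18, 22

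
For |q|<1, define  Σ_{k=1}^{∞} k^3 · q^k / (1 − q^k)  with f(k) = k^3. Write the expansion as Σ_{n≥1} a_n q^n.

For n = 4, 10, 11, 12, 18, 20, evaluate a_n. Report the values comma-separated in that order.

73, 1134, 1332, 2044, 6813, 9198

[q^4] f(1)=1,f(2)=8,f(4)=64 ⇒ 73
q^10  k|10↦f(k): 1:1 2:8 5:125 10:1000  a_10=1134
[q^11] f(1)=1,f(11)=1331 ⇒ 1332
[q^12] f(12)=1728,f(6)=216,f(4)=64,f(3)=27,f(2)=8,f(1)=1 ⇒ 2044
q^18  k|18↦f(k): 1:1 2:8 3:27 6:216 9:729 18:5832  a_18=6813
n=20: 1·20 2·10 4·5 5·4 10·2 20·1  f→[1+8+64+125+1000+8000]=9198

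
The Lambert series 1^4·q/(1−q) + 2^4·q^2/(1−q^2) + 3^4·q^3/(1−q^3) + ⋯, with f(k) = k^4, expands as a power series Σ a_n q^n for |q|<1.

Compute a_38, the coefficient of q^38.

a_38 = 2215474

[q^38] f(38)=2085136,f(19)=130321,f(2)=16,f(1)=1 ⇒ 2215474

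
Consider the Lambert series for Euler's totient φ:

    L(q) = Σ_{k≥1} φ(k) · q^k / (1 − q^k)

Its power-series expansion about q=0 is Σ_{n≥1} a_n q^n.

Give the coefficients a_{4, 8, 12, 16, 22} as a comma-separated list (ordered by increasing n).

n=4: 4·1 2·2 1·4  φ→[2+1+1]=4
q^8  k|8↦φ(k): 1:1 2:1 4:2 8:4  a_8=8
d|12:{1,2,3,4,6,12}  Σφ=1+1+2+2+2+4=12
d|16:{16,8,4,2,1}  Σφ=8+4+2+1+1=16
q^22  k|22↦φ(k): 1:1 2:1 11:10 22:10  a_22=22

4, 8, 12, 16, 22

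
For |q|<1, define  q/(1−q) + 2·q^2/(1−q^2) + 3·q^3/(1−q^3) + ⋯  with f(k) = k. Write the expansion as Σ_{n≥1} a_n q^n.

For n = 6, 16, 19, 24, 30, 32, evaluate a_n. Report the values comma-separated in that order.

12, 31, 20, 60, 72, 63

q^6  k|6↦f(k): 6:6 3:3 2:2 1:1  a_6=12
[q^16] f(1)=1,f(2)=2,f(4)=4,f(8)=8,f(16)=16 ⇒ 31
[q^19] f(19)=19,f(1)=1 ⇒ 20
q^24  k|24↦f(k): 24:24 12:12 8:8 6:6 4:4 3:3 2:2 1:1  a_24=60
[q^30] f(1)=1,f(2)=2,f(3)=3,f(5)=5,f(6)=6,f(10)=10,f(15)=15,f(30)=30 ⇒ 72
q^32  k|32↦f(k): 1:1 2:2 4:4 8:8 16:16 32:32  a_32=63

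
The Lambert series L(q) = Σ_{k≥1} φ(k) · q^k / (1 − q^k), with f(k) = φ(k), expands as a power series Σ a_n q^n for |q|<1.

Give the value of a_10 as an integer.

[q^10] φ(10)=4,φ(5)=4,φ(2)=1,φ(1)=1 ⇒ 10

a_10 = 10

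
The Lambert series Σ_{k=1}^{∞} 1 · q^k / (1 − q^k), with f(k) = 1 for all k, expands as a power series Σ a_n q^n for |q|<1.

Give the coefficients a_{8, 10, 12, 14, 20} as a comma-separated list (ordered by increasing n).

d|8:{8,4,2,1}  Σf=1+1+1+1=4
q^10  k|10↦f(k): 10:1 5:1 2:1 1:1  a_10=4
q^12  k|12↦f(k): 1:1 2:1 3:1 4:1 6:1 12:1  a_12=6
n=14: 14·1 7·2 2·7 1·14  f→[1+1+1+1]=4
n=20: 20·1 10·2 5·4 4·5 2·10 1·20  f→[1+1+1+1+1+1]=6

4, 4, 6, 4, 6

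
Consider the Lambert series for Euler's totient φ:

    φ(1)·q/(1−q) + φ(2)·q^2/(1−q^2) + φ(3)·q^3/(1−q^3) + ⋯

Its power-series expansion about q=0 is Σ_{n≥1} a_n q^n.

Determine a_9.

[q^9] φ(9)=6,φ(3)=2,φ(1)=1 ⇒ 9

a_9 = 9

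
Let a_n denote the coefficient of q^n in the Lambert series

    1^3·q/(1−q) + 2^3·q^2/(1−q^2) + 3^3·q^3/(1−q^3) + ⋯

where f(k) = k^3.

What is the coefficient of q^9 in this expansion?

a_9 = 757

n=9: 9·1 3·3 1·9  f→[729+27+1]=757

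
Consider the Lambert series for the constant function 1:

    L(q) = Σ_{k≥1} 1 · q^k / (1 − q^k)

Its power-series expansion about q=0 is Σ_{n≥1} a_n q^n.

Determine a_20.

[q^20] f(20)=1,f(10)=1,f(5)=1,f(4)=1,f(2)=1,f(1)=1 ⇒ 6

a_20 = 6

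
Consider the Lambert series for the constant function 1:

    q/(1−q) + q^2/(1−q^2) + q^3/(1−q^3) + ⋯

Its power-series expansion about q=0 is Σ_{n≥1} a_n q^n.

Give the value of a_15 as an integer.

[q^15] f(15)=1,f(5)=1,f(3)=1,f(1)=1 ⇒ 4

a_15 = 4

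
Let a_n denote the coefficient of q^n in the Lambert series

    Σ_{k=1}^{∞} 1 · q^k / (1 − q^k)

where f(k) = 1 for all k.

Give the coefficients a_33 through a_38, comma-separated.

4, 4, 4, 9, 2, 4

[q^33] f(33)=1,f(11)=1,f(3)=1,f(1)=1 ⇒ 4
[q^34] f(34)=1,f(17)=1,f(2)=1,f(1)=1 ⇒ 4
n=35: 1·35 5·7 7·5 35·1  f→[1+1+1+1]=4
q^36  k|36↦f(k): 36:1 18:1 12:1 9:1 6:1 4:1 3:1 2:1 1:1  a_36=9
q^37  k|37↦f(k): 1:1 37:1  a_37=2
[q^38] f(38)=1,f(19)=1,f(2)=1,f(1)=1 ⇒ 4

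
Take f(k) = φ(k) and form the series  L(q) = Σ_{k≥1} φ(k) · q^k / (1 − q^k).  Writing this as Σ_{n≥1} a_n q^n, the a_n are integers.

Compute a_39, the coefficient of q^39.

[q^39] φ(39)=24,φ(13)=12,φ(3)=2,φ(1)=1 ⇒ 39

a_39 = 39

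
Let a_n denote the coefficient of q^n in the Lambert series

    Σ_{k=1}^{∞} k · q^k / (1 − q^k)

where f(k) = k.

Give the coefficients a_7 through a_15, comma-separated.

8, 15, 13, 18, 12, 28, 14, 24, 24

n=7: 1·7 7·1  f→[1+7]=8
q^8  k|8↦f(k): 8:8 4:4 2:2 1:1  a_8=15
d|9:{9,3,1}  Σf=9+3+1=13
q^10  k|10↦f(k): 1:1 2:2 5:5 10:10  a_10=18
n=11: 1·11 11·1  f→[1+11]=12
q^12  k|12↦f(k): 12:12 6:6 4:4 3:3 2:2 1:1  a_12=28
q^13  k|13↦f(k): 1:1 13:13  a_13=14
q^14  k|14↦f(k): 1:1 2:2 7:7 14:14  a_14=24
n=15: 15·1 5·3 3·5 1·15  f→[15+5+3+1]=24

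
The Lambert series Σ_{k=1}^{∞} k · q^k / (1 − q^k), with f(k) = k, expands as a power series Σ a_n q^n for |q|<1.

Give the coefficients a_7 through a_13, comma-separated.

8, 15, 13, 18, 12, 28, 14

q^7  k|7↦f(k): 1:1 7:7  a_7=8
d|8:{1,2,4,8}  Σf=1+2+4+8=15
n=9: 1·9 3·3 9·1  f→[1+3+9]=13
d|10:{10,5,2,1}  Σf=10+5+2+1=18
q^11  k|11↦f(k): 1:1 11:11  a_11=12
[q^12] f(1)=1,f(2)=2,f(3)=3,f(4)=4,f(6)=6,f(12)=12 ⇒ 28
q^13  k|13↦f(k): 13:13 1:1  a_13=14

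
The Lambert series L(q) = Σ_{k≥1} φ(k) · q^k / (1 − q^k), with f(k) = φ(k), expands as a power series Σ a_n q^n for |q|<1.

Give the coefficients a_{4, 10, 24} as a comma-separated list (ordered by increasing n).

d|4:{4,2,1}  Σφ=2+1+1=4
[q^10] φ(1)=1,φ(2)=1,φ(5)=4,φ(10)=4 ⇒ 10
d|24:{24,12,8,6,4,3,2,1}  Σφ=8+4+4+2+2+2+1+1=24

4, 10, 24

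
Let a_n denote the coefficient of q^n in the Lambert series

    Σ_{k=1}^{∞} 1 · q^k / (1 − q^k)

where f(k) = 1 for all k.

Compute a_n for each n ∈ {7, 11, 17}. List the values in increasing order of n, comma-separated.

d|7:{1,7}  Σf=1+1=2
[q^11] f(1)=1,f(11)=1 ⇒ 2
n=17: 17·1 1·17  f→[1+1]=2

2, 2, 2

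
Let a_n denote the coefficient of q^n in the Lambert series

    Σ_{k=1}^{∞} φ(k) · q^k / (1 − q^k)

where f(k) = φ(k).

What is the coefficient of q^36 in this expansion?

n=36: 36·1 18·2 12·3 9·4 6·6 4·9 3·12 2·18 1·36  φ→[12+6+4+6+2+2+2+1+1]=36

a_36 = 36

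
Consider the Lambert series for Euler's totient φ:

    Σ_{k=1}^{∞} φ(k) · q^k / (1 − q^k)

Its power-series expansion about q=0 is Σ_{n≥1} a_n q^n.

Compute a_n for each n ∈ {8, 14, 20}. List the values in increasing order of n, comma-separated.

n=8: 8·1 4·2 2·4 1·8  φ→[4+2+1+1]=8
q^14  k|14↦φ(k): 14:6 7:6 2:1 1:1  a_14=14
q^20  k|20↦φ(k): 1:1 2:1 4:2 5:4 10:4 20:8  a_20=20

8, 14, 20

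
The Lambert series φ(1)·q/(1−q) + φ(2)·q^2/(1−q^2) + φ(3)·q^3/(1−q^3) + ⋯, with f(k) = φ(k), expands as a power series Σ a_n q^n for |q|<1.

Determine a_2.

[q^2] φ(1)=1,φ(2)=1 ⇒ 2

a_2 = 2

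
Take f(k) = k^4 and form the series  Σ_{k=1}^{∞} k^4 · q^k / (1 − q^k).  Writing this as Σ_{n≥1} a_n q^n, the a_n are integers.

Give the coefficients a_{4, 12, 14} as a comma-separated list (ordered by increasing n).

273, 22386, 40834

[q^4] f(1)=1,f(2)=16,f(4)=256 ⇒ 273
n=12: 12·1 6·2 4·3 3·4 2·6 1·12  f→[20736+1296+256+81+16+1]=22386
d|14:{14,7,2,1}  Σf=38416+2401+16+1=40834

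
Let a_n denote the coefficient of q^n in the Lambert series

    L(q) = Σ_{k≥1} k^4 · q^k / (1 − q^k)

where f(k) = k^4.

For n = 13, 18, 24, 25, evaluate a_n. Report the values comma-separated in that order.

28562, 112931, 358258, 391251

[q^13] f(13)=28561,f(1)=1 ⇒ 28562
q^18  k|18↦f(k): 18:104976 9:6561 6:1296 3:81 2:16 1:1  a_18=112931
[q^24] f(24)=331776,f(12)=20736,f(8)=4096,f(6)=1296,f(4)=256,f(3)=81,f(2)=16,f(1)=1 ⇒ 358258
n=25: 1·25 5·5 25·1  f→[1+625+390625]=391251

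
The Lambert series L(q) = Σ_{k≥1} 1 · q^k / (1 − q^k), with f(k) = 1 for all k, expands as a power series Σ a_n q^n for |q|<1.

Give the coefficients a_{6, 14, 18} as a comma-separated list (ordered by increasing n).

4, 4, 6

d|6:{6,3,2,1}  Σf=1+1+1+1=4
n=14: 14·1 7·2 2·7 1·14  f→[1+1+1+1]=4
[q^18] f(18)=1,f(9)=1,f(6)=1,f(3)=1,f(2)=1,f(1)=1 ⇒ 6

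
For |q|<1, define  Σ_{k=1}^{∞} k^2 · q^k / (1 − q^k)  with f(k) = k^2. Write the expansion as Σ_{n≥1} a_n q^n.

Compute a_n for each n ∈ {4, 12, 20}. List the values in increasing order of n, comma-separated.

d|4:{1,2,4}  Σf=1+4+16=21
[q^12] f(1)=1,f(2)=4,f(3)=9,f(4)=16,f(6)=36,f(12)=144 ⇒ 210
q^20  k|20↦f(k): 20:400 10:100 5:25 4:16 2:4 1:1  a_20=546

21, 210, 546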